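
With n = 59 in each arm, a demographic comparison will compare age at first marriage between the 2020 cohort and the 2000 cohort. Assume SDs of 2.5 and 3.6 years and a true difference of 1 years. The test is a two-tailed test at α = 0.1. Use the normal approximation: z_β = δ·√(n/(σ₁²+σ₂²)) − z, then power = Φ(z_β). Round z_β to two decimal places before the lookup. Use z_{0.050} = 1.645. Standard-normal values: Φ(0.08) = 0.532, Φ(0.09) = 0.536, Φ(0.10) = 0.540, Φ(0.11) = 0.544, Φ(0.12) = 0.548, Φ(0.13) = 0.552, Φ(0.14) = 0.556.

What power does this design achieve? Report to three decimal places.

z_β = δ·√(n/(σ₁²+σ₂²)) − z_{α/2}
    = 1 · √(59/19.21) − 1.645
    = 1 · 1.75252 − 1.645
    = 1.7525 − 1.645 = 0.1075 → 0.11
Power = Φ(0.11) = 0.544.

Power ≈ 0.544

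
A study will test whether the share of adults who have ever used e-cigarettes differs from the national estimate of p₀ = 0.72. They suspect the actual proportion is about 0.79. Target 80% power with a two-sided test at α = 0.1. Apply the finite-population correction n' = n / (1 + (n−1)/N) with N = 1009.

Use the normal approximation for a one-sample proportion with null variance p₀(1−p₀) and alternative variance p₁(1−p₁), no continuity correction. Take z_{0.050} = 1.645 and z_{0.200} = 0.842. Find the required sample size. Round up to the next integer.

n = 194

n = [z_{α/2}·√(p₀q₀) + z_β·√(p₁q₁)]² / (p₁ − p₀)²
  = [1.645·√(0.72·0.28) + 0.842·√(0.79·0.21)]² / (0.07)²
  = [1.645·0.4490 + 0.842·0.4073]² / 0.0049
  = [1.0816]² / 0.0049
  = 238.73
Finite-population correction (N = 1009): 238.73 / (1 + (238.73 − 1)/1009) = 193.21.
Round up → n = 194.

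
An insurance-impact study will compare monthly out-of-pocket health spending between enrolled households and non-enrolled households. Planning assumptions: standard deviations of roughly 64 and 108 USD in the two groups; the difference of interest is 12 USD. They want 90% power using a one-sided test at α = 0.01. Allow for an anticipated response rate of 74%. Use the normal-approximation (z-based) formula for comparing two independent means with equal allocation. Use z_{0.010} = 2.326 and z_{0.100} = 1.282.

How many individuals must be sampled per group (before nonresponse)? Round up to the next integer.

n = 1926 per group

n = (z_α + z_β)² · (σ₁² + σ₂²) / δ²
  = (2.326 + 1.282)² · (64² + 108² = 15760) / 12²
  = 13.0177 · 15760 / 144
  = 1424.71
Adjust for 74% response: 1424.71 / 0.74 = 1925.29.
Round up → n = 1926 per group.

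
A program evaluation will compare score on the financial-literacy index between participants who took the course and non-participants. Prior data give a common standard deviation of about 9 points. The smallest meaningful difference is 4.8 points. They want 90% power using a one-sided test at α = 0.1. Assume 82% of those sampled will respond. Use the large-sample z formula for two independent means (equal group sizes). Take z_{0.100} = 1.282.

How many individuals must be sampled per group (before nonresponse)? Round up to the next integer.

n = 57 per group

n = (z_α + z_β)² · (σ₁² + σ₂²) / δ²
  = (1.282 + 1.282)² · (2·9² = 162) / 4.8²
  = 6.5741 · 162 / 23.04
  = 46.22
Adjust for 82% response: 46.22 / 0.82 = 56.37.
Round up → n = 57 per group.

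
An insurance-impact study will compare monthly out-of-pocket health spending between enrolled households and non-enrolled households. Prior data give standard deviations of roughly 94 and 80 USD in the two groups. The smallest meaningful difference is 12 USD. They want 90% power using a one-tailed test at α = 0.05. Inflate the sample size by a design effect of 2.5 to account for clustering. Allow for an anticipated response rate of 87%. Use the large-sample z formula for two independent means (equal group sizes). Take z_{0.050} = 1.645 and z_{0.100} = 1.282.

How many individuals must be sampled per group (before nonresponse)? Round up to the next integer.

n = (z_α + z_β)² · (σ₁² + σ₂²) / δ²
  = (1.645 + 1.282)² · (94² + 80² = 15236) / 12²
  = 8.5673 · 15236 / 144
  = 906.47
Design effect: 2.5 × 906.47 = 2266.18.
Adjust for 87% response: 2266.18 / 0.87 = 2604.80.
Round up → n = 2605 per group.

n = 2605 per group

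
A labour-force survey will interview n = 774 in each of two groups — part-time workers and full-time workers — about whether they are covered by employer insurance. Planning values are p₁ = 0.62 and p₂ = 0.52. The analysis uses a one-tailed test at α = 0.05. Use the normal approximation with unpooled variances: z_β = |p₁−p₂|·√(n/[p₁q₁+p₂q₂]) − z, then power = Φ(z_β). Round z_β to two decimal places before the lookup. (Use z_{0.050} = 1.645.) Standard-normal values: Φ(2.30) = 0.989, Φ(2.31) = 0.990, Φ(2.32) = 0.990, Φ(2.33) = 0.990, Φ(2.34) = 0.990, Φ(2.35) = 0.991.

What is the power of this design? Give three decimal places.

Power ≈ 0.991

z_β = |p₁−p₂|·√(n/[p₁q₁+p₂q₂]) − z_α
    = 0.10 · √(774/0.4852) − 1.645
    = 0.10 · 39.9402 − 1.645
    = 3.9940 − 1.645 = 2.3490 → 2.35
Power = Φ(2.35) = 0.991.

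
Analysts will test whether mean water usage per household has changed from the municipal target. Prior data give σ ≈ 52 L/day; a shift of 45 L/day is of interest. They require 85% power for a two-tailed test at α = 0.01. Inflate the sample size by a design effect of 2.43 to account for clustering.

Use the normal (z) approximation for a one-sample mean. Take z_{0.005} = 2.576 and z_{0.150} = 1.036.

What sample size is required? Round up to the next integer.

n = (z_{α/2} + z_β)² · σ² / δ²
  = (2.576 + 1.036)² · 52² / 45²
  = 13.0465 · 2704 / 2025
  = 17.42
Design effect: 2.43 × 17.42 = 42.33.
Round up → n = 43.

n = 43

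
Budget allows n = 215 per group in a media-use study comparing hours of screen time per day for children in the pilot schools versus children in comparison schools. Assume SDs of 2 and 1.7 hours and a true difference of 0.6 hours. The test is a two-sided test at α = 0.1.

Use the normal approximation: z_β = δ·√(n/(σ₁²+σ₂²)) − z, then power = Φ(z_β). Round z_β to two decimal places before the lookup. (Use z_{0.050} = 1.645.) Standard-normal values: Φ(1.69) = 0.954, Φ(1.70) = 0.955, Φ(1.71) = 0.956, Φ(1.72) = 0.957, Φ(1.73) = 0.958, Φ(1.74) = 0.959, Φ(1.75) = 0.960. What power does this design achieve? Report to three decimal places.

z_β = δ·√(n/(σ₁²+σ₂²)) − z_{α/2}
    = 0.6 · √(215/6.89) − 1.645
    = 0.6 · 5.58611 − 1.645
    = 3.3517 − 1.645 = 1.7067 → 1.71
Power = Φ(1.71) = 0.956.

Power ≈ 0.956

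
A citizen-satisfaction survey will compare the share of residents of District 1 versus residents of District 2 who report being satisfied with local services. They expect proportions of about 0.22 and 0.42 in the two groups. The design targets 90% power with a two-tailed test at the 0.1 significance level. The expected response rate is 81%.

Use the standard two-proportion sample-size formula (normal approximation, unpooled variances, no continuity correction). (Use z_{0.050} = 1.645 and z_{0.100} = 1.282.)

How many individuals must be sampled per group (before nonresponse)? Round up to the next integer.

n = 110 per group

n = (z_{α/2} + z_β)² · [p₁(1−p₁) + p₂(1−p₂)] / (p₁ − p₂)²
  = (1.645 + 1.282)² · (0.22·0.78 + 0.42·0.58) / (-0.20)²
  = (2.927)² · (0.1716 + 0.2436) / 0.0400
  = 8.5673 · 0.4152 / 0.0400
  = 88.93
Adjust for 81% response: 88.93 / 0.81 = 109.79.
Round up → n = 110 per group.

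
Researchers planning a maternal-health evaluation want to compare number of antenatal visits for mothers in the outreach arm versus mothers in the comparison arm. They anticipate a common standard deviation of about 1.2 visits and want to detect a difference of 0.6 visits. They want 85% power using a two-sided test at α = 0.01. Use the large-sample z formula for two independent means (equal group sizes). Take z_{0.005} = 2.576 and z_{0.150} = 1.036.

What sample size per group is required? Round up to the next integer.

n = 105 per group

n = (z_{α/2} + z_β)² · (σ₁² + σ₂²) / δ²
  = (2.576 + 1.036)² · (2·1.2² = 2.88) / 0.6²
  = 13.0465 · 2.88 / 0.36
  = 104.37
Round up → n = 105 per group.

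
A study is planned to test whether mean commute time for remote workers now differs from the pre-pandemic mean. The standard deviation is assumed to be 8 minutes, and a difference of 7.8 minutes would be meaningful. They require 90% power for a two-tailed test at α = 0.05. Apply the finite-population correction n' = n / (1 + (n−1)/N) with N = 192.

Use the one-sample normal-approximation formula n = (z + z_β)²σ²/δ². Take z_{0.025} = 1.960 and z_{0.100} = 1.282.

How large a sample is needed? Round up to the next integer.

n = (z_{α/2} + z_β)² · σ² / δ²
  = (1.960 + 1.282)² · 8² / 7.8²
  = 10.5106 · 64 / 60.84
  = 11.06
Finite-population correction (N = 192): 11.06 / (1 + (11.06 − 1)/192) = 10.51.
Round up → n = 11.

n = 11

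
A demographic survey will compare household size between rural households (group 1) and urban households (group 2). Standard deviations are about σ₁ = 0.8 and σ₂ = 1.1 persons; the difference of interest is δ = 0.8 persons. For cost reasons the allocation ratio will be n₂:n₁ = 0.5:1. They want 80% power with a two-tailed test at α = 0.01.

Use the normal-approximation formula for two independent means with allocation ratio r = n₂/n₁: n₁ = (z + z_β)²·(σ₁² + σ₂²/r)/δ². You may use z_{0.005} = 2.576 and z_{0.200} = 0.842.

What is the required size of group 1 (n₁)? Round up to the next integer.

n₁ = (z_{α/2} + z_β)² · (σ₁² + σ₂²/r) / δ²
   = (2.576 + 0.842)² · (0.8² + 1.1²/0.5) / 0.8²
   = 11.6827 · (0.64 + 2.42) / 0.64
   = 11.6827 · 3.06 / 0.64
   = 55.86
Round up → n₁ = 56; n₂ = r·n₁ = 0.5 × 56 = 28.

n₁ = 56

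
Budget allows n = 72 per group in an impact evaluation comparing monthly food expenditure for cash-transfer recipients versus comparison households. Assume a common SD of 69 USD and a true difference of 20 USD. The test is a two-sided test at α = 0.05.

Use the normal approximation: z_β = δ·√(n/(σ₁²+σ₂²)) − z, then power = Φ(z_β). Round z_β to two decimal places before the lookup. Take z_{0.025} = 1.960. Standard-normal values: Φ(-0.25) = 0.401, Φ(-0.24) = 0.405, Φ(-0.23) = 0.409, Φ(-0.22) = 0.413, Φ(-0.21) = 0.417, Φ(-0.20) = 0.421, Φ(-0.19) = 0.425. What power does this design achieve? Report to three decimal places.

z_β = δ·√(n/(σ₁²+σ₂²)) − z_{α/2}
    = 20 · √(72/9522) − 1.960
    = 20 · 0.08696 − 1.960
    = 1.7391 − 1.960 = -0.2209 → -0.22
Power = Φ(-0.22) = 0.413.

Power ≈ 0.413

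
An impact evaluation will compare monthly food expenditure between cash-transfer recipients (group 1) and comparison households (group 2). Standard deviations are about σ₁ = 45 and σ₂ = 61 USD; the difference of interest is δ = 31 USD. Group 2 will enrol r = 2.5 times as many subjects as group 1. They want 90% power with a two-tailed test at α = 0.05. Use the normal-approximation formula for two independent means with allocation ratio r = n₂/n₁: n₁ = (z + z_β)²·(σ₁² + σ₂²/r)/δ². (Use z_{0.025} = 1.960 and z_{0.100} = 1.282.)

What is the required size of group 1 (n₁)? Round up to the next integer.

n₁ = (z_{α/2} + z_β)² · (σ₁² + σ₂²/r) / δ²
   = (1.960 + 1.282)² · (45² + 61²/2.5) / 31²
   = 10.5106 · (2025 + 1488.4) / 961
   = 10.5106 · 3513.4 / 961
   = 38.43
Round up → n₁ = 39; n₂ = r·n₁ = 2.5 × 39 = 98.

n₁ = 39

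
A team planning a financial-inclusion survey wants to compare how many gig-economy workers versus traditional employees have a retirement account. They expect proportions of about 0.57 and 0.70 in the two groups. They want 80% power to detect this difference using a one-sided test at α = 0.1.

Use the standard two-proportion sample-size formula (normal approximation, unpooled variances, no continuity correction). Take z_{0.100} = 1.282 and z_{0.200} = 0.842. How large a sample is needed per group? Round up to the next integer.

n = (z_α + z_β)² · [p₁(1−p₁) + p₂(1−p₂)] / (p₁ − p₂)²
  = (1.282 + 0.842)² · (0.57·0.43 + 0.70·0.30) / (-0.13)²
  = (2.124)² · (0.2451 + 0.2100) / 0.0169
  = 4.5114 · 0.4551 / 0.0169
  = 121.49
Round up → n = 122 per group.

n = 122 per group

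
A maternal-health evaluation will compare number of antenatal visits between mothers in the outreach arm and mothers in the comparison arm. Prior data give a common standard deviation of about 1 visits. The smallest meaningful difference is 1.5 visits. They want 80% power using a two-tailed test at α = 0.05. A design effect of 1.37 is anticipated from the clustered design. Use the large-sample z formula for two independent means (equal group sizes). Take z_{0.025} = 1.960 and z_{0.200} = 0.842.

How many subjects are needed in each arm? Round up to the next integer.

n = (z_{α/2} + z_β)² · (σ₁² + σ₂²) / δ²
  = (1.960 + 0.842)² · (2·1² = 2) / 1.5²
  = 7.8512 · 2 / 2.25
  = 6.98
Design effect: 1.37 × 6.98 = 9.56.
Round up → n = 10 per group.

n = 10 per group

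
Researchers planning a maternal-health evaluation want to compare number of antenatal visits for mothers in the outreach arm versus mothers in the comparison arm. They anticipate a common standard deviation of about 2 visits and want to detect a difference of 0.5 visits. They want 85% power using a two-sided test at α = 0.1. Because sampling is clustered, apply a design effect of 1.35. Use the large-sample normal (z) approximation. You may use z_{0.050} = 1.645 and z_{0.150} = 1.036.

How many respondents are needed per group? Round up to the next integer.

n = 311 per group

n = (z_{α/2} + z_β)² · (σ₁² + σ₂²) / δ²
  = (1.645 + 1.036)² · (2·2² = 8) / 0.5²
  = 7.1878 · 8 / 0.25
  = 230.01
Design effect: 1.35 × 230.01 = 310.51.
Round up → n = 311 per group.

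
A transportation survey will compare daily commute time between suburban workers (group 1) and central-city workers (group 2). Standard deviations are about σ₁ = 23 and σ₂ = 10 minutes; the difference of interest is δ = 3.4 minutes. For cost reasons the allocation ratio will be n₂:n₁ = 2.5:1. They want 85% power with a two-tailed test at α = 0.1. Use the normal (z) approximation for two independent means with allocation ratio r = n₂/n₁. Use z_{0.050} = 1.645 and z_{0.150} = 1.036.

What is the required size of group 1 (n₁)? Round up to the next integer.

n₁ = (z_{α/2} + z_β)² · (σ₁² + σ₂²/r) / δ²
   = (1.645 + 1.036)² · (23² + 10²/2.5) / 3.4²
   = 7.1878 · (529 + 40) / 11.56
   = 7.1878 · 569 / 11.56
   = 353.79
Round up → n₁ = 354; n₂ = r·n₁ = 2.5 × 354 = 885.

n₁ = 354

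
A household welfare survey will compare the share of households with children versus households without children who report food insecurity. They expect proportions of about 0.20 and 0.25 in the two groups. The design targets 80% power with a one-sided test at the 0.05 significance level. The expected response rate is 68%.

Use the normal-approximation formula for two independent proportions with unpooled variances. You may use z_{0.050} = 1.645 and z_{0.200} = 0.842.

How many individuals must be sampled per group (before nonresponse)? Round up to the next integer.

n = 1265 per group

n = (z_α + z_β)² · [p₁(1−p₁) + p₂(1−p₂)] / (p₁ − p₂)²
  = (1.645 + 0.842)² · (0.20·0.80 + 0.25·0.75) / (-0.05)²
  = (2.487)² · (0.1600 + 0.1875) / 0.0025
  = 6.1852 · 0.3475 / 0.0025
  = 859.74
Adjust for 68% response: 859.74 / 0.68 = 1264.32.
Round up → n = 1265 per group.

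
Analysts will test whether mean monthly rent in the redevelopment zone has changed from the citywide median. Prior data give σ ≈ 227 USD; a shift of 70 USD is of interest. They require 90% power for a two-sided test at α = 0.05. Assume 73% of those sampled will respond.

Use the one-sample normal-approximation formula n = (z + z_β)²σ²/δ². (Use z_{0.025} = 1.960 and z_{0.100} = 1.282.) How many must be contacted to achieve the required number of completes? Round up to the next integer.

n = (z_{α/2} + z_β)² · σ² / δ²
  = (1.960 + 1.282)² · 227² / 70²
  = 10.5106 · 51529 / 4900
  = 110.53
Adjust for 73% response: 110.53 / 0.73 = 151.41.
Round up → n = 152.

n = 152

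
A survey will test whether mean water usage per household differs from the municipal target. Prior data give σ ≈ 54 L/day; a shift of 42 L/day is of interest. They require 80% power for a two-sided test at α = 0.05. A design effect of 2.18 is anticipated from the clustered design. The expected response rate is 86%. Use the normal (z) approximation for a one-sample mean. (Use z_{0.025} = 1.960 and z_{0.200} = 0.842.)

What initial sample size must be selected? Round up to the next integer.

n = (z_{α/2} + z_β)² · σ² / δ²
  = (1.960 + 0.842)² · 54² / 42²
  = 7.8512 · 2916 / 1764
  = 12.98
Design effect: 2.18 × 12.98 = 28.29.
Adjust for 86% response: 28.29 / 0.86 = 32.90.
Round up → n = 33.

n = 33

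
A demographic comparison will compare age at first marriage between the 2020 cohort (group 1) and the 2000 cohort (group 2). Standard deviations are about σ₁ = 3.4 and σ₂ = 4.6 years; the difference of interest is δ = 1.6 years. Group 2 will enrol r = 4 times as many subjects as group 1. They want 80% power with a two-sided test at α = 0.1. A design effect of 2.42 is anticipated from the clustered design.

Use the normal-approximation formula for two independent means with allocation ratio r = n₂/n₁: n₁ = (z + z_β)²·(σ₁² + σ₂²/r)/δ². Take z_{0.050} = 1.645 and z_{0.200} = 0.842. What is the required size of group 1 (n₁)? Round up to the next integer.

n₁ = (z_{α/2} + z_β)² · (σ₁² + σ₂²/r) / δ²
   = (1.645 + 0.842)² · (3.4² + 4.6²/4) / 1.6²
   = 6.1852 · (11.56 + 5.29) / 2.56
   = 6.1852 · 16.85 / 2.56
   = 40.71
Design effect: 2.42 × 40.71 = 98.52.
Round up → n₁ = 99; n₂ = r·n₁ = 4 × 99 = 396.

n₁ = 99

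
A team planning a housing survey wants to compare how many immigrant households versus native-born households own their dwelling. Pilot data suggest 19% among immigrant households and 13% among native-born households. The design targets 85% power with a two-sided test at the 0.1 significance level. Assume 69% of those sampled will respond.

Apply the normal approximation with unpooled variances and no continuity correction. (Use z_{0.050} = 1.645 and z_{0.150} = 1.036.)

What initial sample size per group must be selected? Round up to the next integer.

n = (z_{α/2} + z_β)² · [p₁(1−p₁) + p₂(1−p₂)] / (p₁ − p₂)²
  = (1.645 + 1.036)² · (0.19·0.81 + 0.13·0.87) / (0.06)²
  = (2.681)² · (0.1539 + 0.1131) / 0.0036
  = 7.1878 · 0.2670 / 0.0036
  = 533.09
Adjust for 69% response: 533.09 / 0.69 = 772.60.
Round up → n = 773 per group.

n = 773 per group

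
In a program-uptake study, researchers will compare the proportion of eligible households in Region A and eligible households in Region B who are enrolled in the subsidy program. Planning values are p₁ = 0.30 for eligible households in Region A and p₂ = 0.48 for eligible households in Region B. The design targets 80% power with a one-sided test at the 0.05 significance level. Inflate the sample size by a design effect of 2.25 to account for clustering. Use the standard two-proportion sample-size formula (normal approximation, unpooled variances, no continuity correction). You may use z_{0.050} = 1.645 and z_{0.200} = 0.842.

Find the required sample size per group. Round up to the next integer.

n = (z_α + z_β)² · [p₁(1−p₁) + p₂(1−p₂)] / (p₁ − p₂)²
  = (1.645 + 0.842)² · (0.30·0.70 + 0.48·0.52) / (-0.18)²
  = (2.487)² · (0.2100 + 0.2496) / 0.0324
  = 6.1852 · 0.4596 / 0.0324
  = 87.74
Design effect: 2.25 × 87.74 = 197.41.
Round up → n = 198 per group.

n = 198 per group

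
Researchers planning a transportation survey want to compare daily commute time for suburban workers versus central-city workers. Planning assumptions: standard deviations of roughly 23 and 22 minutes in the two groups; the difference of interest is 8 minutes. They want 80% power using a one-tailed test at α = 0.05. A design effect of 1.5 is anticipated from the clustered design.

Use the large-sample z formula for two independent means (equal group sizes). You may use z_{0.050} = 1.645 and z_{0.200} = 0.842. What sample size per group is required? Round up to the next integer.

n = (z_α + z_β)² · (σ₁² + σ₂²) / δ²
  = (1.645 + 0.842)² · (23² + 22² = 1013) / 8²
  = 6.1852 · 1013 / 64
  = 97.90
Design effect: 1.5 × 97.90 = 146.85.
Round up → n = 147 per group.

n = 147 per group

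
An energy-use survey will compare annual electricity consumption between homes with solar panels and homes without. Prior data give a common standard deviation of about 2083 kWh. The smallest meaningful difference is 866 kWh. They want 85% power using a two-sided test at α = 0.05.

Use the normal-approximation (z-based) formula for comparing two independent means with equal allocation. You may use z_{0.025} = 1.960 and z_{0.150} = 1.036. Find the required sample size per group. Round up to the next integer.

n = (z_{α/2} + z_β)² · (σ₁² + σ₂²) / δ²
  = (1.960 + 1.036)² · (2·2083² = 8677778) / 866²
  = 8.9760 · 8677778 / 749956
  = 103.86
Round up → n = 104 per group.

n = 104 per group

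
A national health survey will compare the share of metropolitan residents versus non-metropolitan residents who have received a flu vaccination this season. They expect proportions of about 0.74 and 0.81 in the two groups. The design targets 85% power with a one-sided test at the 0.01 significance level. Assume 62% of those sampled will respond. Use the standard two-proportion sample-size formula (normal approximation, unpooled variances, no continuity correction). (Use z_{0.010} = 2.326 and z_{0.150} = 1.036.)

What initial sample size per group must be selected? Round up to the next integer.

n = (z_α + z_β)² · [p₁(1−p₁) + p₂(1−p₂)] / (p₁ − p₂)²
  = (2.326 + 1.036)² · (0.74·0.26 + 0.81·0.19) / (-0.07)²
  = (3.362)² · (0.1924 + 0.1539) / 0.0049
  = 11.3030 · 0.3463 / 0.0049
  = 798.83
Adjust for 62% response: 798.83 / 0.62 = 1288.43.
Round up → n = 1289 per group.

n = 1289 per group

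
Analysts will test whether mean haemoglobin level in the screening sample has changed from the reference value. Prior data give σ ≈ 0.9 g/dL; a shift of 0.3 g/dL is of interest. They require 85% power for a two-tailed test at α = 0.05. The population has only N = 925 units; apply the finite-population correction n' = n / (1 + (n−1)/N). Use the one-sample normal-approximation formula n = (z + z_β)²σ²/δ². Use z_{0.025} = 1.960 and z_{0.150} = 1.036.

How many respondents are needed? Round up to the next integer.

n = (z_{α/2} + z_β)² · σ² / δ²
  = (1.960 + 1.036)² · 0.9² / 0.3²
  = 8.9760 · 0.81 / 0.09
  = 80.78
Finite-population correction (N = 925): 80.78 / (1 + (80.78 − 1)/925) = 74.37.
Round up → n = 75.

n = 75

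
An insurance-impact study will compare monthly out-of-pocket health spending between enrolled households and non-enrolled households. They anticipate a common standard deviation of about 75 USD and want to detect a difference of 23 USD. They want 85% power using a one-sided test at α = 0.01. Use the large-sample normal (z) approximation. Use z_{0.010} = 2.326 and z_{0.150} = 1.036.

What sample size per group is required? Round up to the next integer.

n = 241 per group

n = (z_α + z_β)² · (σ₁² + σ₂²) / δ²
  = (2.326 + 1.036)² · (2·75² = 11250) / 23²
  = 11.3030 · 11250 / 529
  = 240.38
Round up → n = 241 per group.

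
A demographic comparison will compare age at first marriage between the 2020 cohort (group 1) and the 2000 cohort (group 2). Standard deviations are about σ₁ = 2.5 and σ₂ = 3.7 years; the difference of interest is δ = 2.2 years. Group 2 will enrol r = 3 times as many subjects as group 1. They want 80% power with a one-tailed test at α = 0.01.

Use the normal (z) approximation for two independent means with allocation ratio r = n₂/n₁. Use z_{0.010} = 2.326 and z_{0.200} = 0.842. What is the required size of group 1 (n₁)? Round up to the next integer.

n₁ = (z_α + z_β)² · (σ₁² + σ₂²/r) / δ²
   = (2.326 + 0.842)² · (2.5² + 3.7²/3) / 2.2²
   = 10.0362 · (6.25 + 4.5633) / 4.84
   = 10.0362 · 10.8133 / 4.84
   = 22.42
Round up → n₁ = 23; n₂ = r·n₁ = 3 × 23 = 69.

n₁ = 23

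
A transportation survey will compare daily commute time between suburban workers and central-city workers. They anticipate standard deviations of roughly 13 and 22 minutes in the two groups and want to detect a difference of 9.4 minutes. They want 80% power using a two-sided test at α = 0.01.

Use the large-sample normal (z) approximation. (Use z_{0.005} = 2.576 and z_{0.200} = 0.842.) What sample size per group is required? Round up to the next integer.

n = (z_{α/2} + z_β)² · (σ₁² + σ₂²) / δ²
  = (2.576 + 0.842)² · (13² + 22² = 653) / 9.4²
  = 11.6827 · 653 / 88.36
  = 86.34
Round up → n = 87 per group.

n = 87 per group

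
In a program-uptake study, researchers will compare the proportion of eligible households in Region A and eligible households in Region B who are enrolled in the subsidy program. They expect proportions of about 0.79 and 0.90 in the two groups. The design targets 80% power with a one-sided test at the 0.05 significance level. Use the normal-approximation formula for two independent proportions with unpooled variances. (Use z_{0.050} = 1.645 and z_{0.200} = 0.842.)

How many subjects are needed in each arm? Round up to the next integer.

n = 131 per group

n = (z_α + z_β)² · [p₁(1−p₁) + p₂(1−p₂)] / (p₁ − p₂)²
  = (1.645 + 0.842)² · (0.79·0.21 + 0.90·0.10) / (-0.11)²
  = (2.487)² · (0.1659 + 0.0900) / 0.0121
  = 6.1852 · 0.2559 / 0.0121
  = 130.81
Round up → n = 131 per group.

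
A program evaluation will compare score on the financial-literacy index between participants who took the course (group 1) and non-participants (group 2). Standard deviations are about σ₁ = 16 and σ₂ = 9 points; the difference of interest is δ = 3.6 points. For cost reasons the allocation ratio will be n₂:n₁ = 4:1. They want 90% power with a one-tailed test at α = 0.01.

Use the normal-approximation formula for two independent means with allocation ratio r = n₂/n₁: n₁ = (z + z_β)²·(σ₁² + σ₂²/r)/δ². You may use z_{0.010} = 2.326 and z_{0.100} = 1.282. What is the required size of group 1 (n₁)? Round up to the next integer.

n₁ = (z_α + z_β)² · (σ₁² + σ₂²/r) / δ²
   = (2.326 + 1.282)² · (16² + 9²/4) / 3.6²
   = 13.0177 · (256 + 20.25) / 12.96
   = 13.0177 · 276.25 / 12.96
   = 277.48
Round up → n₁ = 278; n₂ = r·n₁ = 4 × 278 = 1112.

n₁ = 278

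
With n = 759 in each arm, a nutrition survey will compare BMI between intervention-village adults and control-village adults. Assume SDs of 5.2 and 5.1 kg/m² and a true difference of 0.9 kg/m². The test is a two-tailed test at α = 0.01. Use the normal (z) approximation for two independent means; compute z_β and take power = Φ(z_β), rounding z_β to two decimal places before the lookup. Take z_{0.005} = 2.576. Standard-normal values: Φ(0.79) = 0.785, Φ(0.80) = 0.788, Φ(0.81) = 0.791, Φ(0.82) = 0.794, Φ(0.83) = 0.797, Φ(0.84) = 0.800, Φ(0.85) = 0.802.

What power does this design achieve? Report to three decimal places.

z_β = δ·√(n/(σ₁²+σ₂²)) − z_{α/2}
    = 0.9 · √(759/53.05) − 2.576
    = 0.9 · 3.78249 − 2.576
    = 3.4042 − 2.576 = 0.8282 → 0.83
Power = Φ(0.83) = 0.797.

Power ≈ 0.797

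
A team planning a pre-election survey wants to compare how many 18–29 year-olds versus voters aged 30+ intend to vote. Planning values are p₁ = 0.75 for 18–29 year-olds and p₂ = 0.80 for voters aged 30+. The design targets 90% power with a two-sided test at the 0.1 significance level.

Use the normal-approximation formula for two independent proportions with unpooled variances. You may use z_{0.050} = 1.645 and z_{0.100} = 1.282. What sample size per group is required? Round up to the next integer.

n = 1191 per group

n = (z_{α/2} + z_β)² · [p₁(1−p₁) + p₂(1−p₂)] / (p₁ − p₂)²
  = (1.645 + 1.282)² · (0.75·0.25 + 0.80·0.20) / (-0.05)²
  = (2.927)² · (0.1875 + 0.1600) / 0.0025
  = 8.5673 · 0.3475 / 0.0025
  = 1190.86
Round up → n = 1191 per group.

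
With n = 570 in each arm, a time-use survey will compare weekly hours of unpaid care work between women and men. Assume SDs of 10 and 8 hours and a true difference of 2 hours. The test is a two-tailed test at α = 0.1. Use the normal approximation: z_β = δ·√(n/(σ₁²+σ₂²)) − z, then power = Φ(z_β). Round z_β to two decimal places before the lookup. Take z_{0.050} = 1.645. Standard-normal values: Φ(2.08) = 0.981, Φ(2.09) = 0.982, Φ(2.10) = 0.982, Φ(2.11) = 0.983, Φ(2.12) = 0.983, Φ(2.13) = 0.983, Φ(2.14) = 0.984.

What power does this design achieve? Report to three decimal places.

z_β = δ·√(n/(σ₁²+σ₂²)) − z_{α/2}
    = 2 · √(570/164) − 1.645
    = 2 · 1.86430 − 1.645
    = 3.7286 − 1.645 = 2.0836 → 2.08
Power = Φ(2.08) = 0.981.

Power ≈ 0.981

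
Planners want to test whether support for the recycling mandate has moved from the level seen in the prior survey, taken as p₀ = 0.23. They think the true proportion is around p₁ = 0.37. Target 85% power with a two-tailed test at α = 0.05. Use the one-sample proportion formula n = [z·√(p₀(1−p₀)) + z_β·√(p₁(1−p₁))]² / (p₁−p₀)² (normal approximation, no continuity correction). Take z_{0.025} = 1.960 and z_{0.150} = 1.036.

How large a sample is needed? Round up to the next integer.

n = [z_{α/2}·√(p₀q₀) + z_β·√(p₁q₁)]² / (p₁ − p₀)²
  = [1.960·√(0.23·0.77) + 1.036·√(0.37·0.63)]² / (0.14)²
  = [1.960·0.4208 + 1.036·0.4828]² / 0.0196
  = [1.3250]² / 0.0196
  = 89.57
Round up → n = 90.

n = 90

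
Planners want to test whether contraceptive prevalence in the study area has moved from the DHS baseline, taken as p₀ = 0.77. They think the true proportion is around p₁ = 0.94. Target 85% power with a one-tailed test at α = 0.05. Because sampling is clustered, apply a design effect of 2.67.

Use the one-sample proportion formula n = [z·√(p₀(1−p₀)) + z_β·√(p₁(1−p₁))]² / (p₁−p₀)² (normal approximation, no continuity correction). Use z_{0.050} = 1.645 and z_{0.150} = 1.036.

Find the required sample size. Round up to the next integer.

n = 82

n = [z_α·√(p₀q₀) + z_β·√(p₁q₁)]² / (p₁ − p₀)²
  = [1.645·√(0.77·0.23) + 1.036·√(0.94·0.06)]² / (0.17)²
  = [1.645·0.4208 + 1.036·0.2375]² / 0.0289
  = [0.9383]² / 0.0289
  = 30.46
Design effect: 2.67 × 30.46 = 81.34.
Round up → n = 82.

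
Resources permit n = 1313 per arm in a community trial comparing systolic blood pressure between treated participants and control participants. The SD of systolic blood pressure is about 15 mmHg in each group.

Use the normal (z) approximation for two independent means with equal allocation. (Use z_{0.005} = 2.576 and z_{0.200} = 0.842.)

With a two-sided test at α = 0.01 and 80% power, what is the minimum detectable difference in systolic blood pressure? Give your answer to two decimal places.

Minimum detectable difference ≈ 2.00 mmHg

δ = (z_{α/2} + z_β) · √((σ₁²+σ₂²)/n)
  = (2.576 + 0.842) · √(450/1313)
  = 3.418 · √0.34273
  = 3.418 · 0.5854
  = 2.0010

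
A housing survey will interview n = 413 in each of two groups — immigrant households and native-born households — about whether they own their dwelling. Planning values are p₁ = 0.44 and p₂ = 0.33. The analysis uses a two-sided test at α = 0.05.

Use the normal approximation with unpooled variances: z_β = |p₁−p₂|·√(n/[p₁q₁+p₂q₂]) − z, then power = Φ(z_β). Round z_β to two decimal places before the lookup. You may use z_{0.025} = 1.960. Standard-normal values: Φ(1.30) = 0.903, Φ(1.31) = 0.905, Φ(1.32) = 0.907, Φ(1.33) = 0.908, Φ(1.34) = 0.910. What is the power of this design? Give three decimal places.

z_β = |p₁−p₂|·√(n/[p₁q₁+p₂q₂]) − z_{α/2}
    = 0.11 · √(413/0.4675) − 1.960
    = 0.11 · 29.7224 − 1.960
    = 3.2695 − 1.960 = 1.3095 → 1.31
Power = Φ(1.31) = 0.905.

Power ≈ 0.905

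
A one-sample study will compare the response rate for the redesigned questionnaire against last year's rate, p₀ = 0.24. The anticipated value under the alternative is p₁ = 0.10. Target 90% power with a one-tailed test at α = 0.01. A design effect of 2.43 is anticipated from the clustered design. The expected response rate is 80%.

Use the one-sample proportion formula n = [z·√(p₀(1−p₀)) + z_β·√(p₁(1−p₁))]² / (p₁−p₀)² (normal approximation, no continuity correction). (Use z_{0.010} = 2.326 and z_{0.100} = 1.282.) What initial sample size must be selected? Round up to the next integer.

n = [z_α·√(p₀q₀) + z_β·√(p₁q₁)]² / (p₁ − p₀)²
  = [2.326·√(0.24·0.76) + 1.282·√(0.10·0.90)]² / (-0.14)²
  = [2.326·0.4271 + 1.282·0.3000]² / 0.0196
  = [1.3780]² / 0.0196
  = 96.88
Design effect: 2.43 × 96.88 = 235.42.
Adjust for 80% response: 235.42 / 0.80 = 294.28.
Round up → n = 295.

n = 295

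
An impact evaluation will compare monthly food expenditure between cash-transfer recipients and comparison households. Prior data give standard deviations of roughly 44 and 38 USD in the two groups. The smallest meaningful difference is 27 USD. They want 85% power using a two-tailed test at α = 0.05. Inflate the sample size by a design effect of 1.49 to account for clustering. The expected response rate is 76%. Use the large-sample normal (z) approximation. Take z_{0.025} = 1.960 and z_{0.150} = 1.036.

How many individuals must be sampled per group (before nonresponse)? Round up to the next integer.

n = 82 per group

n = (z_{α/2} + z_β)² · (σ₁² + σ₂²) / δ²
  = (1.960 + 1.036)² · (44² + 38² = 3380) / 27²
  = 8.9760 · 3380 / 729
  = 41.62
Design effect: 1.49 × 41.62 = 62.01.
Adjust for 76% response: 62.01 / 0.76 = 81.59.
Round up → n = 82 per group.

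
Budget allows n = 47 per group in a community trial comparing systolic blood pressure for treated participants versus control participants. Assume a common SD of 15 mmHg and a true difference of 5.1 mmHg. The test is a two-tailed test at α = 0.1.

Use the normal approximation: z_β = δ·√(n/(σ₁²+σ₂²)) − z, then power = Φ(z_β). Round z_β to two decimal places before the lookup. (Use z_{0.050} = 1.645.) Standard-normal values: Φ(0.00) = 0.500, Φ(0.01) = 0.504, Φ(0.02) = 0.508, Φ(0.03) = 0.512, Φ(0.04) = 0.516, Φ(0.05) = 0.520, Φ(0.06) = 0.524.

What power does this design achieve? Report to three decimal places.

Power ≈ 0.500

z_β = δ·√(n/(σ₁²+σ₂²)) − z_{α/2}
    = 5.1 · √(47/450) − 1.645
    = 5.1 · 0.32318 − 1.645
    = 1.6482 − 1.645 = 0.0032 → 0.00
Power = Φ(0.00) = 0.500.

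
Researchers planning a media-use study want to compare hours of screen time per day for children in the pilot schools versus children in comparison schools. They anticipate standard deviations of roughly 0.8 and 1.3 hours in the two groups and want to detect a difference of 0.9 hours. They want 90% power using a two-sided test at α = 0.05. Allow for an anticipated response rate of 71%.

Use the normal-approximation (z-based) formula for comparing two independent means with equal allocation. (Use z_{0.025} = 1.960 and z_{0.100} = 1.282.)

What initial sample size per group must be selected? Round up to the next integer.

n = 43 per group

n = (z_{α/2} + z_β)² · (σ₁² + σ₂²) / δ²
  = (1.960 + 1.282)² · (0.8² + 1.3² = 2.33) / 0.9²
  = 10.5106 · 2.33 / 0.81
  = 30.23
Adjust for 71% response: 30.23 / 0.71 = 42.58.
Round up → n = 43 per group.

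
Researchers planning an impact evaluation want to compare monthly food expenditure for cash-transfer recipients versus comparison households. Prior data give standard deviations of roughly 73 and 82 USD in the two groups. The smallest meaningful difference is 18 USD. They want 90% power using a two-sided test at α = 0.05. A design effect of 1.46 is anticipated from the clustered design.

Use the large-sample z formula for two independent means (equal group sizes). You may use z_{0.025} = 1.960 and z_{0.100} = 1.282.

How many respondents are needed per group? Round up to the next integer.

n = (z_{α/2} + z_β)² · (σ₁² + σ₂²) / δ²
  = (1.960 + 1.282)² · (73² + 82² = 12053) / 18²
  = 10.5106 · 12053 / 324
  = 391.00
Design effect: 1.46 × 391.00 = 570.86.
Round up → n = 571 per group.

n = 571 per group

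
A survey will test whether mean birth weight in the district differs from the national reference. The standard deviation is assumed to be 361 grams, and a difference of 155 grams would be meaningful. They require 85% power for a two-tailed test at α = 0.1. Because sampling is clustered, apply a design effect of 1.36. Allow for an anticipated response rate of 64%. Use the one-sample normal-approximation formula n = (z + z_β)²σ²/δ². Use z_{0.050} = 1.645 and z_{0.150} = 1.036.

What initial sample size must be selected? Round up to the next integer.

n = 83

n = (z_{α/2} + z_β)² · σ² / δ²
  = (1.645 + 1.036)² · 361² / 155²
  = 7.1878 · 130321 / 24025
  = 38.99
Design effect: 1.36 × 38.99 = 53.03.
Adjust for 64% response: 53.03 / 0.64 = 82.85.
Round up → n = 83.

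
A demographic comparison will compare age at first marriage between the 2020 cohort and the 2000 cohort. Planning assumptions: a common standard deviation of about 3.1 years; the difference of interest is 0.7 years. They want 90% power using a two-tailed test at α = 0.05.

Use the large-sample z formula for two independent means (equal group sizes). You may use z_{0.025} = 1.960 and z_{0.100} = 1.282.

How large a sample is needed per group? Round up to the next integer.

n = 413 per group

n = (z_{α/2} + z_β)² · (σ₁² + σ₂²) / δ²
  = (1.960 + 1.282)² · (2·3.1² = 19.22) / 0.7²
  = 10.5106 · 19.22 / 0.49
  = 412.27
Round up → n = 413 per group.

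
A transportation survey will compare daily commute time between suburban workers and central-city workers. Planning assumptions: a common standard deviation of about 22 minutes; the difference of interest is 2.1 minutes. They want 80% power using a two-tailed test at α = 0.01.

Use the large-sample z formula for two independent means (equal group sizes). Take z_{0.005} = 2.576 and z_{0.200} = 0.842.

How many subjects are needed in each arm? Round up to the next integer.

n = (z_{α/2} + z_β)² · (σ₁² + σ₂²) / δ²
  = (2.576 + 0.842)² · (2·22² = 968) / 2.1²
  = 11.6827 · 968 / 4.41
  = 2564.37
Round up → n = 2565 per group.

n = 2565 per group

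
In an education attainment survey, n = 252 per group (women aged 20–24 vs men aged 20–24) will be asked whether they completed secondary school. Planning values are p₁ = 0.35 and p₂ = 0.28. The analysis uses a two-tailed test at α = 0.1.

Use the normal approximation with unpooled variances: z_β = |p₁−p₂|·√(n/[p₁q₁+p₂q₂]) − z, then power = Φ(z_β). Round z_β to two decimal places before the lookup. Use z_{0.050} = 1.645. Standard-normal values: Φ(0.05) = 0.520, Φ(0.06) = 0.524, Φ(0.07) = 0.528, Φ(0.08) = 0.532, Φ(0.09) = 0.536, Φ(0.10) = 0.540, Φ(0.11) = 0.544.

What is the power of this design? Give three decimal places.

z_β = |p₁−p₂|·√(n/[p₁q₁+p₂q₂]) − z_{α/2}
    = 0.07 · √(252/0.4291) − 1.645
    = 0.07 · 24.2338 − 1.645
    = 1.6964 − 1.645 = 0.0514 → 0.05
Power = Φ(0.05) = 0.520.

Power ≈ 0.520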